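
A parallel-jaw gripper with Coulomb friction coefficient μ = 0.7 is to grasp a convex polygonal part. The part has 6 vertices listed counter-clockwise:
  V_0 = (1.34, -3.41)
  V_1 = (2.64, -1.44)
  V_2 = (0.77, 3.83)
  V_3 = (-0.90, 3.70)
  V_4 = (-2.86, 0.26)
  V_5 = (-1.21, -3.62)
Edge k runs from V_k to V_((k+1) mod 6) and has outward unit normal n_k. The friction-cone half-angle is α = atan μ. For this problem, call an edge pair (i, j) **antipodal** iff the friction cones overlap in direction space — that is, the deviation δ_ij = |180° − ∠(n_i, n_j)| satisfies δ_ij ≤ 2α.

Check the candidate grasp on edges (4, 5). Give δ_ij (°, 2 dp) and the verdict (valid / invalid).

δ = 108.33°, invalid

α = atan 0.7 = 34.99°;  2α = 69.98°
edge 4: e_4 = (+1.65, -3.88);  n_4 = (-0.9202, -0.3913)
edge 5: e_5 = (+2.55, +0.21);  n_5 = (+0.0821, -0.9966)
∠(n_4, n_5) = 71.67°
δ = |180° − 71.67°| = 108.33°
108.33° > 2α = 69.98°  →  invalid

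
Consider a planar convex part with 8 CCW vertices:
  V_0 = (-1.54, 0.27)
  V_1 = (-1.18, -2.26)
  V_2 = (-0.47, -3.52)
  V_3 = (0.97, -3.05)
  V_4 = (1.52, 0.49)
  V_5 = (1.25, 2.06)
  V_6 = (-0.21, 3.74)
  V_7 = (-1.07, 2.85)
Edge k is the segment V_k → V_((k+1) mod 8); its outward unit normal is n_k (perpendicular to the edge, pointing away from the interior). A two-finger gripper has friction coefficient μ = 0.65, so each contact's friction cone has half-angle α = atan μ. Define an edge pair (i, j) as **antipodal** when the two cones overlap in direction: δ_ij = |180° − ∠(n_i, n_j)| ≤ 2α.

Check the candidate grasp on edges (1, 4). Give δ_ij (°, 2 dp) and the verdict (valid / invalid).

α = atan 0.65 = 33.02°;  2α = 66.05°
edge 1: e_1 = (+0.71, -1.26);  n_1 = (-0.8712, -0.4909)
edge 4: e_4 = (-0.27, +1.57);  n_4 = (+0.9855, +0.1695)
∠(n_1, n_4) = 160.36°
δ = |180° − 160.36°| = 19.64°
19.64° ≤ 2α = 66.05°  →  valid

δ = 19.64°, valid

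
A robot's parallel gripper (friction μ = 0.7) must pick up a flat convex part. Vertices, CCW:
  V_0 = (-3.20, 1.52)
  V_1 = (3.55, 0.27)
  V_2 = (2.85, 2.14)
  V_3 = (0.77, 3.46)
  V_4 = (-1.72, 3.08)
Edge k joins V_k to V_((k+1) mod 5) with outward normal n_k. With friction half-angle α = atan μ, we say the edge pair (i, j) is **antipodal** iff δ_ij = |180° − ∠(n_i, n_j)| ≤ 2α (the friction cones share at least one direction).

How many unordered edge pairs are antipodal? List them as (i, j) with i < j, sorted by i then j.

α = atan 0.7 = 34.99°;  2α = 69.98°
n_0 = (-0.1821, -0.9833)
n_1 = (+0.9365, +0.3506)
n_2 = (+0.5358, +0.8443)
n_3 = (-0.1509, +0.9886)
n_4 = (-0.7255, +0.6883)
  (0,1): δ = 58.99°  ✓
  (0,2): δ = 21.91°  ✓
  (0,3): δ = 19.17°  ✓
  (0,4): δ = 57.00°  ✓
  (1,2): δ = 142.92°  ·
  (1,3): δ = 101.85°  ·
  (1,4): δ = 64.02°  ✓
  (2,3): δ = 138.92°  ·
  (2,4): δ = 101.09°  ·
  (3,4): δ = 142.17°  ·
antipodal pairs: 5

count = 5; pairs: (0,1), (0,2), (0,3), (0,4), (1,4)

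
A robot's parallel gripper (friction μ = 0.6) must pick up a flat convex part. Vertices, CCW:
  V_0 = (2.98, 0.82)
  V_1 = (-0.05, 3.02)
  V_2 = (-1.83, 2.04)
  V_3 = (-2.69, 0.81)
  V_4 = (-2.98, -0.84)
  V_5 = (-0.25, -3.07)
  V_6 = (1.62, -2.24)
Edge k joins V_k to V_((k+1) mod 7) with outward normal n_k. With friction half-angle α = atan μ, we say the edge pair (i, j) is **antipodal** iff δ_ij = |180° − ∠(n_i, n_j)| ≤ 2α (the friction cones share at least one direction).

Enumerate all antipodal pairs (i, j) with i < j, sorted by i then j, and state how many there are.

α = atan 0.6 = 30.96°;  2α = 61.93°
n_0 = (+0.5875, +0.8092)
n_1 = (-0.4823, +0.8760)
n_2 = (-0.8195, +0.5730)
n_3 = (-0.9849, +0.1731)
n_4 = (-0.6326, -0.7745)
n_5 = (+0.4057, -0.9140)
n_6 = (+0.9138, -0.4061)
  (0,1): δ = 115.18°  ·
  (0,2): δ = 88.98°  ·
  (0,3): δ = 63.99°  ·
  (0,4): δ = 3.26°  ✓
  (0,5): δ = 59.92°  ✓
  (0,6): δ = 102.02°  ·
  (1,2): δ = 153.80°  ·
  (1,3): δ = 128.80°  ·
  (1,4): δ = 68.08°  ·
  (1,5): δ = 4.90°  ✓
  (1,6): δ = 37.20°  ✓
  (2,3): δ = 155.01°  ·
  (2,4): δ = 94.28°  ·
  (2,5): δ = 31.11°  ✓
  (2,6): δ = 11.00°  ✓
  (3,4): δ = 119.28°  ·
  (3,5): δ = 56.10°  ✓
  (3,6): δ = 13.99°  ✓
  (4,5): δ = 116.82°  ·
  (4,6): δ = 74.72°  ·
  (5,6): δ = 137.90°  ·
antipodal pairs: 8

count = 8; pairs: (0,4), (0,5), (1,5), (1,6), (2,5), (2,6), (3,5), (3,6)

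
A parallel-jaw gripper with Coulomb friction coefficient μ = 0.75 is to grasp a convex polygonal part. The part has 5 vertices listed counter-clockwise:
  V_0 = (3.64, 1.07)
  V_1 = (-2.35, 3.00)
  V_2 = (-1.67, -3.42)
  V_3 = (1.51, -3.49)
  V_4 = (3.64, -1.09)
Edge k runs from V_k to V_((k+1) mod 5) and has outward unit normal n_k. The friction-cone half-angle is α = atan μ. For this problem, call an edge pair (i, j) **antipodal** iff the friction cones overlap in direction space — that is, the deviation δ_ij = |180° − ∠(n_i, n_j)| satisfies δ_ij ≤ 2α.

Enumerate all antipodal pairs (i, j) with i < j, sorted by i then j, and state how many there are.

count = 5; pairs: (0,1), (0,2), (0,3), (1,3), (1,4)

α = atan 0.75 = 36.87°;  2α = 73.74°
n_0 = (+0.3067, +0.9518)
n_1 = (-0.9944, -0.1053)
n_2 = (-0.0220, -0.9998)
n_3 = (+0.7479, -0.6638)
n_4 = (+1.0000, -0.0000)
  (0,1): δ = 66.09°  ✓
  (0,2): δ = 16.60°  ✓
  (0,3): δ = 66.27°  ✓
  (0,4): δ = 107.86°  ·
  (1,2): δ = 97.31°  ·
  (1,3): δ = 47.64°  ✓
  (1,4): δ = 6.05°  ✓
  (2,3): δ = 130.33°  ·
  (2,4): δ = 88.74°  ·
  (3,4): δ = 138.41°  ·
antipodal pairs: 5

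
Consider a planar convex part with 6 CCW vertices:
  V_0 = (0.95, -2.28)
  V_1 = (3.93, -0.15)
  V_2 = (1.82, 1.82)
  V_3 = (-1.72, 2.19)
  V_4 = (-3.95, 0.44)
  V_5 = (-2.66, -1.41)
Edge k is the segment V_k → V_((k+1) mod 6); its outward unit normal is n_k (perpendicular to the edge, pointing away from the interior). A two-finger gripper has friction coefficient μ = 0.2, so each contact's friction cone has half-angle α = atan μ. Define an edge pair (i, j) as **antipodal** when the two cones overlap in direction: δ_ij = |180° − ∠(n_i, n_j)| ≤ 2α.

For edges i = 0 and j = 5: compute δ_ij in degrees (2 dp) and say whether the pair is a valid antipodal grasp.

α = atan 0.2 = 11.31°;  2α = 22.62°
edge 0: e_0 = (+2.98, +2.13);  n_0 = (+0.5815, -0.8135)
edge 5: e_5 = (+3.61, -0.87);  n_5 = (-0.2343, -0.9722)
∠(n_0, n_5) = 49.11°
δ = |180° − 49.11°| = 130.89°
130.89° > 2α = 22.62°  →  invalid

δ = 130.89°, invalid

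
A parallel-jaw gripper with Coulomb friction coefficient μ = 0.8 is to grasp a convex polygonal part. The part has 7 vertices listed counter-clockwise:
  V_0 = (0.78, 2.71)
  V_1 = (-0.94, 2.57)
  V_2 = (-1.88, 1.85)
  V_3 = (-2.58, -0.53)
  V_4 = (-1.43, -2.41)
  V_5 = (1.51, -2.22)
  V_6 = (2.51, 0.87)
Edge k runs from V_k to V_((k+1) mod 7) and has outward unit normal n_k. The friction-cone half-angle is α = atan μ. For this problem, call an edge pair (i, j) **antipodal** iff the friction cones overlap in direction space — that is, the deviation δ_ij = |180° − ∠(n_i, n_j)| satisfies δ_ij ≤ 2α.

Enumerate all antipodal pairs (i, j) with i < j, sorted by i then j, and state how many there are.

count = 11; pairs: (0,3), (0,4), (0,5), (1,4), (1,5), (2,4), (2,5), (2,6), (3,5), (3,6), (4,6)

α = atan 0.8 = 38.66°;  2α = 77.32°
n_0 = (-0.0811, +0.9967)
n_1 = (-0.6081, +0.7939)
n_2 = (-0.9594, +0.2822)
n_3 = (-0.8531, -0.5218)
n_4 = (+0.0645, -0.9979)
n_5 = (+0.9514, -0.3079)
n_6 = (+0.7285, +0.6850)
  (0,1): δ = 147.20°  ·
  (0,2): δ = 111.04°  ·
  (0,3): δ = 63.20°  ✓
  (0,4): δ = 0.96°  ✓
  (0,5): δ = 67.41°  ✓
  (0,6): δ = 128.58°  ·
  (1,2): δ = 143.84°  ·
  (1,3): δ = 96.00°  ·
  (1,4): δ = 33.75°  ✓
  (1,5): δ = 34.62°  ✓
  (1,6): δ = 95.78°  ·
  (2,3): δ = 132.16°  ·
  (2,4): δ = 69.91°  ✓
  (2,5): δ = 1.54°  ✓
  (2,6): δ = 59.62°  ✓
  (3,4): δ = 117.76°  ·
  (3,5): δ = 49.39°  ✓
  (3,6): δ = 11.78°  ✓
  (4,5): δ = 111.63°  ·
  (4,6): δ = 50.46°  ✓
  (5,6): δ = 118.83°  ·
antipodal pairs: 11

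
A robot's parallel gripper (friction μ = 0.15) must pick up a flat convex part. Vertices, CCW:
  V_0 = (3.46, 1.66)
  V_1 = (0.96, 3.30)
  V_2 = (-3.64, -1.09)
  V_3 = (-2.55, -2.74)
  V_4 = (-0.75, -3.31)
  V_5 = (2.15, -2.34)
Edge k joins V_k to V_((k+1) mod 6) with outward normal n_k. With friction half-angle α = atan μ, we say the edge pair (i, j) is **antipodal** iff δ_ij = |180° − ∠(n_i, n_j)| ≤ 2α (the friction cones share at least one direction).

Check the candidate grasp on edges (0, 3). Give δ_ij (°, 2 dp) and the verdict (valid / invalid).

α = atan 0.15 = 8.53°;  2α = 17.06°
edge 0: e_0 = (-2.50, +1.64);  n_0 = (+0.5485, +0.8361)
edge 3: e_3 = (+1.80, -0.57);  n_3 = (-0.3019, -0.9533)
∠(n_0, n_3) = 164.31°
δ = |180° − 164.31°| = 15.69°
15.69° ≤ 2α = 17.06°  →  valid

δ = 15.69°, valid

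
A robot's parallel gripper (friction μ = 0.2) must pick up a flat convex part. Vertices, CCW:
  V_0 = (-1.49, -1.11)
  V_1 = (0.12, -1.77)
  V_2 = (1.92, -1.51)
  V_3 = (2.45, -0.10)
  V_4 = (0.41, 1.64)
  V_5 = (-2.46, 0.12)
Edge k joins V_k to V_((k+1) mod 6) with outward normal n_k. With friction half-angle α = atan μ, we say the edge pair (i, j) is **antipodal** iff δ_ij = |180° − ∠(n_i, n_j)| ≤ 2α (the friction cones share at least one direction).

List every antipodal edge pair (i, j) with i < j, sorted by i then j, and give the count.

count = 3; pairs: (0,3), (1,4), (3,5)

α = atan 0.2 = 11.31°;  2α = 22.62°
n_0 = (-0.3793, -0.9253)
n_1 = (+0.1430, -0.9897)
n_2 = (+0.9361, -0.3519)
n_3 = (+0.6489, +0.7608)
n_4 = (-0.4680, +0.8837)
n_5 = (-0.7852, -0.6192)
  (0,1): δ = 149.49°  ·
  (0,2): δ = 88.31°  ·
  (0,3): δ = 18.17°  ✓
  (0,4): δ = 50.20°  ·
  (0,5): δ = 150.55°  ·
  (1,2): δ = 118.82°  ·
  (1,3): δ = 48.68°  ·
  (1,4): δ = 19.69°  ✓
  (1,5): δ = 120.04°  ·
  (2,3): δ = 109.86°  ·
  (2,4): δ = 41.49°  ·
  (2,5): δ = 58.86°  ·
  (3,4): δ = 111.63°  ·
  (3,5): δ = 11.28°  ✓
  (4,5): δ = 79.65°  ·
antipodal pairs: 3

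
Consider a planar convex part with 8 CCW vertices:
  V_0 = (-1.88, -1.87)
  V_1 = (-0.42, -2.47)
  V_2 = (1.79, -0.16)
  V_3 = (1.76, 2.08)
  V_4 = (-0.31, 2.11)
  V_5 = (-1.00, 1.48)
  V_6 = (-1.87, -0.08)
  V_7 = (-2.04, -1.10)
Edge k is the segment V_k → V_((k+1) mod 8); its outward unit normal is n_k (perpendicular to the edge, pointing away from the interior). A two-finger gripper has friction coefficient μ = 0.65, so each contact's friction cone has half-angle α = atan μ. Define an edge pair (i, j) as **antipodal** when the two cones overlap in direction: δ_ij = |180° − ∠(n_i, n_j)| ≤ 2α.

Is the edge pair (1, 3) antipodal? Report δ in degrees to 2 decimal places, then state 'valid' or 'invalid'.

α = atan 0.65 = 33.02°;  2α = 66.05°
edge 1: e_1 = (+2.21, +2.31);  n_1 = (+0.7226, -0.6913)
edge 3: e_3 = (-2.07, +0.03);  n_3 = (+0.0145, +0.9999)
∠(n_1, n_3) = 132.90°
δ = |180° − 132.90°| = 47.10°
47.10° ≤ 2α = 66.05°  →  valid

δ = 47.10°, valid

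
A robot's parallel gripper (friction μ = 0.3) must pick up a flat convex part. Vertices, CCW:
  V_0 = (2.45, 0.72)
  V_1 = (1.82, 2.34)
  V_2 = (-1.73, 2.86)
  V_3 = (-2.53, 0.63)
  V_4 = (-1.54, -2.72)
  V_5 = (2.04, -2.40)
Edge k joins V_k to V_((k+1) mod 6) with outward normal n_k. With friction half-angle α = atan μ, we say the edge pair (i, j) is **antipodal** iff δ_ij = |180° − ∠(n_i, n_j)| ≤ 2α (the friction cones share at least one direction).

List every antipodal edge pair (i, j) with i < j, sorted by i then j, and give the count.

count = 4; pairs: (0,3), (1,4), (2,5), (3,5)

α = atan 0.3 = 16.70°;  2α = 33.40°
n_0 = (+0.9320, +0.3624)
n_1 = (+0.1449, +0.9894)
n_2 = (-0.9413, +0.3377)
n_3 = (-0.9590, -0.2834)
n_4 = (+0.0890, -0.9960)
n_5 = (+0.9915, -0.1303)
  (0,1): δ = 119.58°  ·
  (0,2): δ = 40.99°  ·
  (0,3): δ = 4.79°  ✓
  (0,4): δ = 73.86°  ·
  (0,5): δ = 151.26°  ·
  (1,2): δ = 101.40°  ·
  (1,3): δ = 65.20°  ·
  (1,4): δ = 13.44°  ✓
  (1,5): δ = 90.85°  ·
  (2,3): δ = 143.80°  ·
  (2,4): δ = 65.16°  ·
  (2,5): δ = 12.25°  ✓
  (3,4): δ = 101.36°  ·
  (3,5): δ = 23.95°  ✓
  (4,5): δ = 102.59°  ·
antipodal pairs: 4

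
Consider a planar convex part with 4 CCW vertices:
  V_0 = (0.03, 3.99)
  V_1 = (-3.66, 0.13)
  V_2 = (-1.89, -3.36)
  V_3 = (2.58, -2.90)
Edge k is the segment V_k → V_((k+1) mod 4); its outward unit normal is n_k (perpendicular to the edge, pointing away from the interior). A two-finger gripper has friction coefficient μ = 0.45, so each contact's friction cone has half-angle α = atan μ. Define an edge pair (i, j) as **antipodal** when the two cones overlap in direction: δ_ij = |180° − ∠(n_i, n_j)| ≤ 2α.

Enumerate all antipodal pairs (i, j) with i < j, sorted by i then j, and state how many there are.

count = 2; pairs: (0,2), (1,3)

α = atan 0.45 = 24.23°;  2α = 48.46°
n_0 = (-0.7228, +0.6910)
n_1 = (-0.8919, -0.4523)
n_2 = (+0.1024, -0.9947)
n_3 = (+0.9378, +0.3471)
  (0,1): δ = 109.40°  ·
  (0,2): δ = 40.41°  ✓
  (0,3): δ = 64.02°  ·
  (1,2): δ = 111.02°  ·
  (1,3): δ = 6.58°  ✓
  (2,3): δ = 75.57°  ·
antipodal pairs: 2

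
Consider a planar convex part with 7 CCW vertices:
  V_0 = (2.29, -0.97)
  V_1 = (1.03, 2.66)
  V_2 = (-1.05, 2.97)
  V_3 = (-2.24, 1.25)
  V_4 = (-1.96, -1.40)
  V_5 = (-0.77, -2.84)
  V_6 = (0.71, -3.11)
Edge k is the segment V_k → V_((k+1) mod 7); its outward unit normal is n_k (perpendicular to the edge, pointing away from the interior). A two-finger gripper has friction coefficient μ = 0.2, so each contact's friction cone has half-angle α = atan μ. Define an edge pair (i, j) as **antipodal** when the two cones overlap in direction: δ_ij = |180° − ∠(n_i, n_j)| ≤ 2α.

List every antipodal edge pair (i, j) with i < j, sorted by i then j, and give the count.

count = 4; pairs: (0,3), (0,4), (1,5), (2,6)

α = atan 0.2 = 11.31°;  2α = 22.62°
n_0 = (+0.9447, +0.3279)
n_1 = (+0.1474, +0.9891)
n_2 = (-0.8224, +0.5690)
n_3 = (-0.9945, -0.1051)
n_4 = (-0.7708, -0.6370)
n_5 = (-0.1795, -0.9838)
n_6 = (+0.8045, -0.5940)
  (0,1): δ = 117.62°  ·
  (0,2): δ = 53.82°  ·
  (0,3): δ = 13.11°  ✓
  (0,4): δ = 20.43°  ✓
  (0,5): δ = 60.52°  ·
  (0,6): δ = 124.42°  ·
  (1,2): δ = 116.20°  ·
  (1,3): δ = 75.49°  ·
  (1,4): δ = 41.95°  ·
  (1,5): δ = 1.86°  ✓
  (1,6): δ = 62.04°  ·
  (2,3): δ = 139.29°  ·
  (2,4): δ = 105.75°  ·
  (2,5): δ = 65.66°  ·
  (2,6): δ = 1.76°  ✓
  (3,4): δ = 146.46°  ·
  (3,5): δ = 106.37°  ·
  (3,6): δ = 42.47°  ·
  (4,5): δ = 139.91°  ·
  (4,6): δ = 76.01°  ·
  (5,6): δ = 116.10°  ·
antipodal pairs: 4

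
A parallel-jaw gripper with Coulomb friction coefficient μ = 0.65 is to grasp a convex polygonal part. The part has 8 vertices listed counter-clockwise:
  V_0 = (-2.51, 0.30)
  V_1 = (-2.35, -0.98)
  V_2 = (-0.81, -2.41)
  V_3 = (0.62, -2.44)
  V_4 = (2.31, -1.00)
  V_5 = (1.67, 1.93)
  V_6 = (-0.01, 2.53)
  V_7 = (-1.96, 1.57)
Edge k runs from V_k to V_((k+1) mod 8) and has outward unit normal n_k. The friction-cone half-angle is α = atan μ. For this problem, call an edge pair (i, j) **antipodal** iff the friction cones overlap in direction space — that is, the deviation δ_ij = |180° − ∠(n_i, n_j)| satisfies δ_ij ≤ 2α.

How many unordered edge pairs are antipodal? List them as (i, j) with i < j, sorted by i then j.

α = atan 0.65 = 33.02°;  2α = 66.05°
n_0 = (-0.9923, -0.1240)
n_1 = (-0.6805, -0.7328)
n_2 = (-0.0210, -0.9998)
n_3 = (+0.6486, -0.7612)
n_4 = (+0.9770, +0.2134)
n_5 = (+0.3363, +0.9417)
n_6 = (-0.4417, +0.8972)
n_7 = (-0.9176, +0.3974)
  (0,1): δ = 140.00°  ·
  (0,2): δ = 98.33°  ·
  (0,3): δ = 56.69°  ✓
  (0,4): δ = 5.20°  ✓
  (0,5): δ = 63.22°  ✓
  (0,6): δ = 109.09°  ·
  (0,7): δ = 149.46°  ·
  (1,2): δ = 138.32°  ·
  (1,3): δ = 96.69°  ·
  (1,4): δ = 34.80°  ✓
  (1,5): δ = 23.23°  ✓
  (1,6): δ = 69.09°  ·
  (1,7): δ = 109.46°  ·
  (2,3): δ = 138.36°  ·
  (2,4): δ = 76.48°  ·
  (2,5): δ = 18.45°  ✓
  (2,6): δ = 27.41°  ✓
  (2,7): δ = 67.79°  ·
  (3,4): δ = 118.11°  ·
  (3,5): δ = 60.09°  ✓
  (3,6): δ = 14.22°  ✓
  (3,7): δ = 26.15°  ✓
  (4,5): δ = 121.98°  ·
  (4,6): δ = 76.11°  ·
  (4,7): δ = 35.74°  ✓
  (5,6): δ = 134.13°  ·
  (5,7): δ = 93.76°  ·
  (6,7): δ = 139.63°  ·
antipodal pairs: 11

count = 11; pairs: (0,3), (0,4), (0,5), (1,4), (1,5), (2,5), (2,6), (3,5), (3,6), (3,7), (4,7)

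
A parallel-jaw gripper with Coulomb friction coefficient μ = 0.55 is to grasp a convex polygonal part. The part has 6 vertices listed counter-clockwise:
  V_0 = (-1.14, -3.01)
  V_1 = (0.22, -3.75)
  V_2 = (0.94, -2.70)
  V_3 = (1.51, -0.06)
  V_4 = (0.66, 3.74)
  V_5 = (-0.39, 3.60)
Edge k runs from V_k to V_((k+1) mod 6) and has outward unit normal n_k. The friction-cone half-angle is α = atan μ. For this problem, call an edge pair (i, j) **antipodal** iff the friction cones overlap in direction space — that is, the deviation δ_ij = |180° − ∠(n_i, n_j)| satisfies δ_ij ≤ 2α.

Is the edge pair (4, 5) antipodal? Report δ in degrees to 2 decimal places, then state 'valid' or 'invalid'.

δ = 104.07°, invalid

α = atan 0.55 = 28.81°;  2α = 57.62°
edge 4: e_4 = (-1.05, -0.14);  n_4 = (-0.1322, +0.9912)
edge 5: e_5 = (-0.75, -6.61);  n_5 = (-0.9936, +0.1127)
∠(n_4, n_5) = 75.93°
δ = |180° − 75.93°| = 104.07°
104.07° > 2α = 57.62°  →  invalid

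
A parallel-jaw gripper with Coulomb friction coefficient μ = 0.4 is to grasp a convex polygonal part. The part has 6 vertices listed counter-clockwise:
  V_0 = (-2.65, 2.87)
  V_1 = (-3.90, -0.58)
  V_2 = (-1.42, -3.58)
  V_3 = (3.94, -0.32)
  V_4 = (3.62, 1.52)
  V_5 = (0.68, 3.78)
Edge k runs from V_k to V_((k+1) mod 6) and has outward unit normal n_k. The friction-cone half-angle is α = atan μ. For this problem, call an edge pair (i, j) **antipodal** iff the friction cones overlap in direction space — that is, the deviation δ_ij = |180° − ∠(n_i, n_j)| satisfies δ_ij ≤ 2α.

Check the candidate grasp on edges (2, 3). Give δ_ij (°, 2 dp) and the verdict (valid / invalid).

α = atan 0.4 = 21.80°;  2α = 43.60°
edge 2: e_2 = (+5.36, +3.26);  n_2 = (+0.5196, -0.8544)
edge 3: e_3 = (-0.32, +1.84);  n_3 = (+0.9852, +0.1713)
∠(n_2, n_3) = 68.56°
δ = |180° − 68.56°| = 111.44°
111.44° > 2α = 43.60°  →  invalid

δ = 111.44°, invalid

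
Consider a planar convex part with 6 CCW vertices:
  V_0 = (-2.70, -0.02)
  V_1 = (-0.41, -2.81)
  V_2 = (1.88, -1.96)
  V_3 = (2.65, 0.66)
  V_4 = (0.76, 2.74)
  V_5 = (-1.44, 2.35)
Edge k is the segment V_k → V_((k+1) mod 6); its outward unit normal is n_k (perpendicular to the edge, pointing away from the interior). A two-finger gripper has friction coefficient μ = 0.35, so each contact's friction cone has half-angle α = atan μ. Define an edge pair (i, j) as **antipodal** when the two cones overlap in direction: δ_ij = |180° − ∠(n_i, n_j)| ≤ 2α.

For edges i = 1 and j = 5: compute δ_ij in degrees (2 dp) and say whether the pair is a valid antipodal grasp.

α = atan 0.35 = 19.29°;  2α = 38.58°
edge 1: e_1 = (+2.29, +0.85);  n_1 = (+0.3480, -0.9375)
edge 5: e_5 = (-1.26, -2.37);  n_5 = (-0.8830, +0.4694)
∠(n_1, n_5) = 138.36°
δ = |180° − 138.36°| = 41.64°
41.64° > 2α = 38.58°  →  invalid

δ = 41.64°, invalid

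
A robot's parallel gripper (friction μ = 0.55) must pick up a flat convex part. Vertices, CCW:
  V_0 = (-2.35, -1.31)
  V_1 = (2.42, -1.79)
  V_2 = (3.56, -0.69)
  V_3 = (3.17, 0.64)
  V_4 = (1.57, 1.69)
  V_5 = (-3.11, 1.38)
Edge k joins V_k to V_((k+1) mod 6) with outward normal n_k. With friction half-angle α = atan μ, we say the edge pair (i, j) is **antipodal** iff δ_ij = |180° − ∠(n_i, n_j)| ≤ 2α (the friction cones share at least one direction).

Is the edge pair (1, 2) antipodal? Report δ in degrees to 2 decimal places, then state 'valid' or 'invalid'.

δ = 117.63°, invalid

α = atan 0.55 = 28.81°;  2α = 57.62°
edge 1: e_1 = (+1.14, +1.10);  n_1 = (+0.6944, -0.7196)
edge 2: e_2 = (-0.39, +1.33);  n_2 = (+0.9596, +0.2814)
∠(n_1, n_2) = 62.37°
δ = |180° − 62.37°| = 117.63°
117.63° > 2α = 57.62°  →  invalid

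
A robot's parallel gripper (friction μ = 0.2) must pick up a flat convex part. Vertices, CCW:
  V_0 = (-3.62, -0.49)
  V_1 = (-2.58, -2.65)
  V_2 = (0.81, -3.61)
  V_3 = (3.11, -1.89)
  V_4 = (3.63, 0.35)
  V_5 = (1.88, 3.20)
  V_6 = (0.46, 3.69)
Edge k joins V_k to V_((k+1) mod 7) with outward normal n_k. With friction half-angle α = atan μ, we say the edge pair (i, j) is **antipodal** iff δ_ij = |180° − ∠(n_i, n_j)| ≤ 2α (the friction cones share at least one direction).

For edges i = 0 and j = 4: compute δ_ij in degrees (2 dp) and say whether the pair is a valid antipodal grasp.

α = atan 0.2 = 11.31°;  2α = 22.62°
edge 0: e_0 = (+1.04, -2.16);  n_0 = (-0.9010, -0.4338)
edge 4: e_4 = (-1.75, +2.85);  n_4 = (+0.8522, +0.5233)
∠(n_0, n_4) = 174.16°
δ = |180° − 174.16°| = 5.84°
5.84° ≤ 2α = 22.62°  →  valid

δ = 5.84°, valid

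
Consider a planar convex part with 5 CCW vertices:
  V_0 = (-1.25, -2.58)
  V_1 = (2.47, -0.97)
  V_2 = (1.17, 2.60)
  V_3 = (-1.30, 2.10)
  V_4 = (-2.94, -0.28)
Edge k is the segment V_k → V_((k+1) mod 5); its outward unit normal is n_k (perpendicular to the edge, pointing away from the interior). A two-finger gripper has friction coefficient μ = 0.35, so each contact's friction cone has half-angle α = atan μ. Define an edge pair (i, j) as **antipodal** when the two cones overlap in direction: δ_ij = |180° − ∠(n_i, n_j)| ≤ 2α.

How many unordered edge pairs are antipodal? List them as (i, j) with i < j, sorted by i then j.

α = atan 0.35 = 19.29°;  2α = 38.58°
n_0 = (+0.3972, -0.9177)
n_1 = (+0.9396, +0.3422)
n_2 = (-0.1984, +0.9801)
n_3 = (-0.8234, +0.5674)
n_4 = (-0.8058, -0.5921)
  (0,1): δ = 93.39°  ·
  (0,2): δ = 11.96°  ✓
  (0,3): δ = 32.03°  ✓
  (0,4): δ = 102.91°  ·
  (1,2): δ = 98.57°  ·
  (1,3): δ = 54.58°  ·
  (1,4): δ = 16.30°  ✓
  (2,3): δ = 136.01°  ·
  (2,4): δ = 65.14°  ·
  (3,4): δ = 109.12°  ·
antipodal pairs: 3

count = 3; pairs: (0,2), (0,3), (1,4)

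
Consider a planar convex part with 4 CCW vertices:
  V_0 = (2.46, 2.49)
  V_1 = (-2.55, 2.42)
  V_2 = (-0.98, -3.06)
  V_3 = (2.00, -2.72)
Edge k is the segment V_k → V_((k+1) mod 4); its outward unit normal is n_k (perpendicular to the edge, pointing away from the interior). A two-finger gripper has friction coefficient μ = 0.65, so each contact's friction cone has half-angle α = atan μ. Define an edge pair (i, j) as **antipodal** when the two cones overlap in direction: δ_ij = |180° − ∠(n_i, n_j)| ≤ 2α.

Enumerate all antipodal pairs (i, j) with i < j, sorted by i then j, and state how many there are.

count = 2; pairs: (0,2), (1,3)

α = atan 0.65 = 33.02°;  2α = 66.05°
n_0 = (-0.0140, +0.9999)
n_1 = (-0.9613, -0.2754)
n_2 = (+0.1134, -0.9936)
n_3 = (+0.9961, -0.0879)
  (0,1): δ = 74.81°  ·
  (0,2): δ = 5.71°  ✓
  (0,3): δ = 84.15°  ·
  (1,2): δ = 99.48°  ·
  (1,3): δ = 21.03°  ✓
  (2,3): δ = 101.55°  ·
antipodal pairs: 2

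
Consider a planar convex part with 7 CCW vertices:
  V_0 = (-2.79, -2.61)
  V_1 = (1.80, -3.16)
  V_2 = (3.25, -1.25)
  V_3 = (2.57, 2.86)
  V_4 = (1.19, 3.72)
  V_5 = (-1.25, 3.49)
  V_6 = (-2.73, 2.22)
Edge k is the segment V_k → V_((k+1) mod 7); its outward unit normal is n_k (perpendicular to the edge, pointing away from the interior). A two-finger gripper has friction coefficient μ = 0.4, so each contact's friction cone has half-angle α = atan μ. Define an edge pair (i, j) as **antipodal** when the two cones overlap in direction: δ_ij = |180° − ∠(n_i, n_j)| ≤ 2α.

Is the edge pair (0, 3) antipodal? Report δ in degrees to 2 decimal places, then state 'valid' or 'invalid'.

δ = 25.10°, valid

α = atan 0.4 = 21.80°;  2α = 43.60°
edge 0: e_0 = (+4.59, -0.55);  n_0 = (-0.1190, -0.9929)
edge 3: e_3 = (-1.38, +0.86);  n_3 = (+0.5289, +0.8487)
∠(n_0, n_3) = 154.90°
δ = |180° − 154.90°| = 25.10°
25.10° ≤ 2α = 43.60°  →  valid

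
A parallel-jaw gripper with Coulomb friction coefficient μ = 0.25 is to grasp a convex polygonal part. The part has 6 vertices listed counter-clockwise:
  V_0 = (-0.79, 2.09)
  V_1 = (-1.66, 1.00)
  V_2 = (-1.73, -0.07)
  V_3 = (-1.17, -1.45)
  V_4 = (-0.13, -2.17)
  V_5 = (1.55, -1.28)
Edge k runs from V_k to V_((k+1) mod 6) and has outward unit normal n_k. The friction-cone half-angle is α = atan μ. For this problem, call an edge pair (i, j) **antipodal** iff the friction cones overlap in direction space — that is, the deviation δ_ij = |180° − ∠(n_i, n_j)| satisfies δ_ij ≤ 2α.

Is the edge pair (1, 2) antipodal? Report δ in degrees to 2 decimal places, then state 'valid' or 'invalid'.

α = atan 0.25 = 14.04°;  2α = 28.07°
edge 1: e_1 = (-0.07, -1.07);  n_1 = (-0.9979, +0.0653)
edge 2: e_2 = (+0.56, -1.38);  n_2 = (-0.9266, -0.3760)
∠(n_1, n_2) = 25.83°
δ = |180° − 25.83°| = 154.17°
154.17° > 2α = 28.07°  →  invalid

δ = 154.17°, invalid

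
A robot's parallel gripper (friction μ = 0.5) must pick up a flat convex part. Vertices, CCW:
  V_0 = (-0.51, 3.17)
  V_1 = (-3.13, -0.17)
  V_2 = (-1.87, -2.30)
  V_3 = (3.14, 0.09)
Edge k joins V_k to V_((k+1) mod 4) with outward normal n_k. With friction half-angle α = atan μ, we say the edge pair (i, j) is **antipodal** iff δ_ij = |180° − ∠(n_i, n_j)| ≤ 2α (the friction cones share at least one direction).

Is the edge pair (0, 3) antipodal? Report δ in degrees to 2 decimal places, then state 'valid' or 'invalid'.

α = atan 0.5 = 26.57°;  2α = 53.13°
edge 0: e_0 = (-2.62, -3.34);  n_0 = (-0.7868, +0.6172)
edge 3: e_3 = (-3.65, +3.08);  n_3 = (+0.6449, +0.7643)
∠(n_0, n_3) = 92.05°
δ = |180° − 92.05°| = 87.95°
87.95° > 2α = 53.13°  →  invalid

δ = 87.95°, invalid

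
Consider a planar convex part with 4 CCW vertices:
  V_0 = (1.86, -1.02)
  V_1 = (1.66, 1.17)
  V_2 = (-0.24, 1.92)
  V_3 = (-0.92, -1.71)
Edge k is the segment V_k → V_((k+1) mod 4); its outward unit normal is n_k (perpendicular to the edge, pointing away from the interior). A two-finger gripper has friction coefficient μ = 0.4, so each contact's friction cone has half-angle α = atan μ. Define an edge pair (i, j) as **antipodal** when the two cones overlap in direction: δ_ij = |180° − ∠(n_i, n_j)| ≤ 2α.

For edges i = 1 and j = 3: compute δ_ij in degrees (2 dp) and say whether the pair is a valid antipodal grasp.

δ = 35.48°, valid

α = atan 0.4 = 21.80°;  2α = 43.60°
edge 1: e_1 = (-1.90, +0.75);  n_1 = (+0.3672, +0.9302)
edge 3: e_3 = (+2.78, +0.69);  n_3 = (+0.2409, -0.9706)
∠(n_1, n_3) = 144.52°
δ = |180° − 144.52°| = 35.48°
35.48° ≤ 2α = 43.60°  →  valid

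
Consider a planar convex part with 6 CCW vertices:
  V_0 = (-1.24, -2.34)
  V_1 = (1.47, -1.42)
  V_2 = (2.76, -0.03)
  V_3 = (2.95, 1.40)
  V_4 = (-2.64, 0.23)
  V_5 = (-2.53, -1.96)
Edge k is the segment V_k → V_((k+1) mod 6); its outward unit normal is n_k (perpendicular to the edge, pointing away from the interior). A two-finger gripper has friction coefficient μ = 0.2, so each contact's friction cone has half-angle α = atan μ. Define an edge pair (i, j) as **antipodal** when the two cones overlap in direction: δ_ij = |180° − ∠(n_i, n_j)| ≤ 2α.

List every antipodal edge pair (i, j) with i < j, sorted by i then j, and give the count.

count = 2; pairs: (0,3), (2,4)

α = atan 0.2 = 11.31°;  2α = 22.62°
n_0 = (+0.3215, -0.9469)
n_1 = (+0.7330, -0.6802)
n_2 = (+0.9913, -0.1317)
n_3 = (-0.2049, +0.9788)
n_4 = (-0.9987, -0.0502)
n_5 = (-0.2826, -0.9592)
  (0,1): δ = 151.61°  ·
  (0,2): δ = 116.32°  ·
  (0,3): δ = 6.93°  ✓
  (0,4): δ = 74.12°  ·
  (0,5): δ = 144.83°  ·
  (1,2): δ = 144.71°  ·
  (1,3): δ = 35.32°  ·
  (1,4): δ = 45.74°  ·
  (1,5): δ = 116.45°  ·
  (2,3): δ = 70.61°  ·
  (2,4): δ = 10.44°  ✓
  (2,5): δ = 81.15°  ·
  (3,4): δ = 98.95°  ·
  (3,5): δ = 28.24°  ·
  (4,5): δ = 109.29°  ·
antipodal pairs: 2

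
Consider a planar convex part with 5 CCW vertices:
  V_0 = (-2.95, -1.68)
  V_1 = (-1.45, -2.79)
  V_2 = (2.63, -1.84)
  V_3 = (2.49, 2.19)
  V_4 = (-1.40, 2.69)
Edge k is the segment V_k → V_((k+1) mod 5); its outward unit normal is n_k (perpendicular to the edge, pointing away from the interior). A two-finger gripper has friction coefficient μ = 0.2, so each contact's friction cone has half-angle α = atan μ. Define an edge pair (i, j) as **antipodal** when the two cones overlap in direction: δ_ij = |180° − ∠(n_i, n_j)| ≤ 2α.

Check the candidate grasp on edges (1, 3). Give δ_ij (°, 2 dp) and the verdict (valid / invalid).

α = atan 0.2 = 11.31°;  2α = 22.62°
edge 1: e_1 = (+4.08, +0.95);  n_1 = (+0.2268, -0.9739)
edge 3: e_3 = (-3.89, +0.50);  n_3 = (+0.1275, +0.9918)
∠(n_1, n_3) = 159.57°
δ = |180° − 159.57°| = 20.43°
20.43° ≤ 2α = 22.62°  →  valid

δ = 20.43°, valid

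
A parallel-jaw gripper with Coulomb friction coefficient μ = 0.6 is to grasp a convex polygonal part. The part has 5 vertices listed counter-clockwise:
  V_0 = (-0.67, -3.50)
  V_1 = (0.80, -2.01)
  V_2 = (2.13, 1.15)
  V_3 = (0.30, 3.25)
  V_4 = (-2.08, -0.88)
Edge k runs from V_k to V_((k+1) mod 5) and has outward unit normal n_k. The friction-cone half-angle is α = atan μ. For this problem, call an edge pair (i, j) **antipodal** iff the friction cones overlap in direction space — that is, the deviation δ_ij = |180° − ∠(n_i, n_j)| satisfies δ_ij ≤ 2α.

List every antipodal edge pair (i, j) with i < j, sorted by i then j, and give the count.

α = atan 0.6 = 30.96°;  2α = 61.93°
n_0 = (+0.7119, -0.7023)
n_1 = (+0.9217, -0.3879)
n_2 = (+0.7539, +0.6570)
n_3 = (-0.8664, +0.4993)
n_4 = (-0.8806, -0.4739)
  (0,1): δ = 158.21°  ·
  (0,2): δ = 94.32°  ·
  (0,3): δ = 14.66°  ✓
  (0,4): δ = 72.90°  ·
  (1,2): δ = 116.10°  ·
  (1,3): δ = 7.13°  ✓
  (1,4): δ = 51.11°  ✓
  (2,3): δ = 71.02°  ·
  (2,4): δ = 12.78°  ✓
  (3,4): δ = 121.76°  ·
antipodal pairs: 4

count = 4; pairs: (0,3), (1,3), (1,4), (2,4)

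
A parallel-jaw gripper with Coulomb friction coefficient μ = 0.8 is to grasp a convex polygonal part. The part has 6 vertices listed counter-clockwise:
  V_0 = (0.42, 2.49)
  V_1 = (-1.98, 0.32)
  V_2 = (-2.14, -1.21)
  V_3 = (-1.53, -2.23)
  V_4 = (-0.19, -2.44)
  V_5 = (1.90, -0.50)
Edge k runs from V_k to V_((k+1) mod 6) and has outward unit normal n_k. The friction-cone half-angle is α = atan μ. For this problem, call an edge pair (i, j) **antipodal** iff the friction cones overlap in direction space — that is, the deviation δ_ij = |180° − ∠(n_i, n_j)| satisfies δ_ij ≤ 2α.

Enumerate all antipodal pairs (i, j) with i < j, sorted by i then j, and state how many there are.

α = atan 0.8 = 38.66°;  2α = 77.32°
n_0 = (-0.6707, +0.7418)
n_1 = (-0.9946, +0.1040)
n_2 = (-0.8582, -0.5133)
n_3 = (-0.1548, -0.9879)
n_4 = (+0.6803, -0.7329)
n_5 = (+0.8962, +0.4436)
  (0,1): δ = 138.09°  ·
  (0,2): δ = 101.24°  ·
  (0,3): δ = 51.03°  ✓
  (0,4): δ = 0.75°  ✓
  (0,5): δ = 74.22°  ✓
  (1,2): δ = 143.15°  ·
  (1,3): δ = 92.94°  ·
  (1,4): δ = 41.16°  ✓
  (1,5): δ = 32.30°  ✓
  (2,3): δ = 129.79°  ·
  (2,4): δ = 78.01°  ·
  (2,5): δ = 4.55°  ✓
  (3,4): δ = 128.22°  ·
  (3,5): δ = 54.76°  ✓
  (4,5): δ = 106.53°  ·
antipodal pairs: 7

count = 7; pairs: (0,3), (0,4), (0,5), (1,4), (1,5), (2,5), (3,5)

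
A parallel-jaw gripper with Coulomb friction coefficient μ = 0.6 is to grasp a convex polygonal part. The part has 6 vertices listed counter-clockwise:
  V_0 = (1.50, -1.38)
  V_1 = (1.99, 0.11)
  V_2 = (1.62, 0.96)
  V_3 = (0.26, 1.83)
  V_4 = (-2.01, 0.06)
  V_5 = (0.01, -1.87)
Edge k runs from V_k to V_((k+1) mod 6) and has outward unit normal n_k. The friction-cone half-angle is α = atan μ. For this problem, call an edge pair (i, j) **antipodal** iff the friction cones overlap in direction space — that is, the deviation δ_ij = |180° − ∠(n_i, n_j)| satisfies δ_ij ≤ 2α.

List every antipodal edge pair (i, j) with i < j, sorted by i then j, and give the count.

α = atan 0.6 = 30.96°;  2α = 61.93°
n_0 = (+0.9500, -0.3124)
n_1 = (+0.9169, +0.3991)
n_2 = (+0.5389, +0.8424)
n_3 = (-0.6149, +0.7886)
n_4 = (-0.6908, -0.7230)
n_5 = (+0.3124, -0.9500)
  (0,1): δ = 138.27°  ·
  (0,2): δ = 104.40°  ·
  (0,3): δ = 33.85°  ✓
  (0,4): δ = 64.51°  ·
  (0,5): δ = 126.41°  ·
  (1,2): δ = 146.13°  ·
  (1,3): δ = 75.58°  ·
  (1,4): δ = 22.78°  ✓
  (1,5): δ = 84.68°  ·
  (2,3): δ = 109.45°  ·
  (2,4): δ = 11.09°  ✓
  (2,5): δ = 50.81°  ✓
  (3,4): δ = 81.64°  ·
  (3,5): δ = 19.74°  ✓
  (4,5): δ = 118.10°  ·
antipodal pairs: 5

count = 5; pairs: (0,3), (1,4), (2,4), (2,5), (3,5)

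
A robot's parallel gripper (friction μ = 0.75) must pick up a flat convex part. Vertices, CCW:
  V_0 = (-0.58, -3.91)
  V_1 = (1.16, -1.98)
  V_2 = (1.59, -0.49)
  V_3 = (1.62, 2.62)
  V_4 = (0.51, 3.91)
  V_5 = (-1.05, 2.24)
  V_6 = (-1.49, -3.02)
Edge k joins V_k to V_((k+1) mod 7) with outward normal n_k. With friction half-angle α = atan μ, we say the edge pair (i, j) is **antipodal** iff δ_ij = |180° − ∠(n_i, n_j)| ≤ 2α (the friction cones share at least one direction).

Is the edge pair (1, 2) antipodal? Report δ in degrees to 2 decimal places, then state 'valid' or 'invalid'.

α = atan 0.75 = 36.87°;  2α = 73.74°
edge 1: e_1 = (+0.43, +1.49);  n_1 = (+0.9608, -0.2773)
edge 2: e_2 = (+0.03, +3.11);  n_2 = (+1.0000, -0.0096)
∠(n_1, n_2) = 15.54°
δ = |180° − 15.54°| = 164.46°
164.46° > 2α = 73.74°  →  invalid

δ = 164.46°, invalid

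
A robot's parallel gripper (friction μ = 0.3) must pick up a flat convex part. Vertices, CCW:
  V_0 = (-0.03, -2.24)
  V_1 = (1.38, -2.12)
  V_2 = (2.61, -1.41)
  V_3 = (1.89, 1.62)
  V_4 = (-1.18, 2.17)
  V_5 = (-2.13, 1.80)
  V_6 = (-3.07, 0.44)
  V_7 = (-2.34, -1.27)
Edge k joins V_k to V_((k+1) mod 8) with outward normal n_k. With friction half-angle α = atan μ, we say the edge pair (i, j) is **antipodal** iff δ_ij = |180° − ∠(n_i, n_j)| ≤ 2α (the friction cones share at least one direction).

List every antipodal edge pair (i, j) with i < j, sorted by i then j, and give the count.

α = atan 0.3 = 16.70°;  2α = 33.40°
n_0 = (+0.0848, -0.9964)
n_1 = (+0.4999, -0.8661)
n_2 = (+0.9729, +0.2312)
n_3 = (+0.1763, +0.9843)
n_4 = (-0.3629, +0.9318)
n_5 = (-0.8226, +0.5686)
n_6 = (-0.9197, -0.3926)
n_7 = (-0.3872, -0.9220)
  (0,1): δ = 154.87°  ·
  (0,2): δ = 81.50°  ·
  (0,3): δ = 15.02°  ✓
  (0,4): δ = 16.42°  ✓
  (0,5): δ = 50.48°  ·
  (0,6): δ = 108.25°  ·
  (0,7): δ = 152.36°  ·
  (1,2): δ = 106.63°  ·
  (1,3): δ = 40.15°  ·
  (1,4): δ = 8.72°  ✓
  (1,5): δ = 25.35°  ✓
  (1,6): δ = 83.12°  ·
  (1,7): δ = 127.23°  ·
  (2,3): δ = 113.52°  ·
  (2,4): δ = 82.09°  ·
  (2,5): δ = 48.02°  ·
  (2,6): δ = 9.75°  ✓
  (2,7): δ = 53.85°  ·
  (3,4): δ = 148.56°  ·
  (3,5): δ = 114.49°  ·
  (3,6): δ = 56.73°  ·
  (3,7): δ = 12.62°  ✓
  (4,5): δ = 145.93°  ·
  (4,6): δ = 88.16°  ·
  (4,7): δ = 44.06°  ·
  (5,6): δ = 122.23°  ·
  (5,7): δ = 78.13°  ·
  (6,7): δ = 135.90°  ·
antipodal pairs: 6

count = 6; pairs: (0,3), (0,4), (1,4), (1,5), (2,6), (3,7)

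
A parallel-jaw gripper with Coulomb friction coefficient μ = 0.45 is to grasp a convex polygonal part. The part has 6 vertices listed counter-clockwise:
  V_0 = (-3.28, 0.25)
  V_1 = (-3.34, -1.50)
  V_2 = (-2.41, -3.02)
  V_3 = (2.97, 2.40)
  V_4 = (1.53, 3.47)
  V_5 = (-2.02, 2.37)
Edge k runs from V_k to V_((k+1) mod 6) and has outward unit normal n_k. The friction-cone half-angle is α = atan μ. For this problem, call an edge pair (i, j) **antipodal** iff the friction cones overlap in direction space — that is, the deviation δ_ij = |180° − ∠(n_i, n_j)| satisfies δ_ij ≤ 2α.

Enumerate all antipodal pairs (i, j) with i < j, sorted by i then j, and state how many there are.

α = atan 0.45 = 24.23°;  2α = 48.46°
n_0 = (-0.9994, +0.0343)
n_1 = (-0.8530, -0.5219)
n_2 = (+0.7097, -0.7045)
n_3 = (+0.5964, +0.8027)
n_4 = (-0.2960, +0.9552)
n_5 = (-0.8596, +0.5109)
  (0,1): δ = 146.58°  ·
  (0,2): δ = 42.82°  ✓
  (0,3): δ = 55.35°  ·
  (0,4): δ = 109.18°  ·
  (0,5): δ = 151.24°  ·
  (1,2): δ = 76.25°  ·
  (1,3): δ = 21.93°  ✓
  (1,4): δ = 75.76°  ·
  (1,5): δ = 117.82°  ·
  (2,3): δ = 81.83°  ·
  (2,4): δ = 28.00°  ✓
  (2,5): δ = 14.06°  ✓
  (3,4): δ = 126.17°  ·
  (3,5): δ = 84.11°  ·
  (4,5): δ = 137.94°  ·
antipodal pairs: 4

count = 4; pairs: (0,2), (1,3), (2,4), (2,5)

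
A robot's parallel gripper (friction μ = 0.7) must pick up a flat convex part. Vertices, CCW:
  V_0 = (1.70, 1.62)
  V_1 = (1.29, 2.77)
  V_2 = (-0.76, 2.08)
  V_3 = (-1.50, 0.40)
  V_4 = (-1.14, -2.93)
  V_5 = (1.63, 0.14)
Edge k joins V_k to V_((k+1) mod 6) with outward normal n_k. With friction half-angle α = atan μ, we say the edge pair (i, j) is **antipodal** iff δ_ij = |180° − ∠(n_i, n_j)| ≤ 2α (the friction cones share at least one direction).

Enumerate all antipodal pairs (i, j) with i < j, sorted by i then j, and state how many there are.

α = atan 0.7 = 34.99°;  2α = 69.98°
n_0 = (+0.9419, +0.3358)
n_1 = (-0.3190, +0.9478)
n_2 = (-0.9152, +0.4031)
n_3 = (-0.9942, -0.1075)
n_4 = (+0.7425, -0.6699)
n_5 = (+0.9989, -0.0472)
  (0,1): δ = 91.02°  ·
  (0,2): δ = 43.39°  ✓
  (0,3): δ = 13.45°  ✓
  (0,4): δ = 118.32°  ·
  (0,5): δ = 157.67°  ·
  (1,2): δ = 132.37°  ·
  (1,3): δ = 102.43°  ·
  (1,4): δ = 29.34°  ✓
  (1,5): δ = 68.69°  ✓
  (2,3): δ = 150.06°  ·
  (2,4): δ = 18.29°  ✓
  (2,5): δ = 21.06°  ✓
  (3,4): δ = 48.23°  ✓
  (3,5): δ = 8.88°  ✓
  (4,5): δ = 140.65°  ·
antipodal pairs: 8

count = 8; pairs: (0,2), (0,3), (1,4), (1,5), (2,4), (2,5), (3,4), (3,5)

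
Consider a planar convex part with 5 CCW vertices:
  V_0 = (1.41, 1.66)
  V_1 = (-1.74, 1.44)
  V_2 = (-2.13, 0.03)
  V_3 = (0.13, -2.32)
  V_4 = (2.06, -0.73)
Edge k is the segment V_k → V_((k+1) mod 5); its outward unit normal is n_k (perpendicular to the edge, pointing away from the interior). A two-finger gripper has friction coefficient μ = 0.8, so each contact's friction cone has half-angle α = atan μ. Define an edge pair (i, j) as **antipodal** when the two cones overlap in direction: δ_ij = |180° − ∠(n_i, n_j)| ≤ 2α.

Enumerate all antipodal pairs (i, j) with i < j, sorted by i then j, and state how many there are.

count = 5; pairs: (0,2), (0,3), (1,3), (1,4), (2,4)

α = atan 0.8 = 38.66°;  2α = 77.32°
n_0 = (-0.0697, +0.9976)
n_1 = (-0.9638, +0.2666)
n_2 = (-0.7208, -0.6932)
n_3 = (+0.6358, -0.7718)
n_4 = (+0.9649, +0.2624)
  (0,1): δ = 109.46°  ·
  (0,2): δ = 50.11°  ✓
  (0,3): δ = 35.49°  ✓
  (0,4): δ = 101.22°  ·
  (1,2): δ = 120.66°  ·
  (1,3): δ = 35.06°  ✓
  (1,4): δ = 30.68°  ✓
  (2,3): δ = 94.40°  ·
  (2,4): δ = 28.67°  ✓
  (3,4): δ = 114.27°  ·
antipodal pairs: 5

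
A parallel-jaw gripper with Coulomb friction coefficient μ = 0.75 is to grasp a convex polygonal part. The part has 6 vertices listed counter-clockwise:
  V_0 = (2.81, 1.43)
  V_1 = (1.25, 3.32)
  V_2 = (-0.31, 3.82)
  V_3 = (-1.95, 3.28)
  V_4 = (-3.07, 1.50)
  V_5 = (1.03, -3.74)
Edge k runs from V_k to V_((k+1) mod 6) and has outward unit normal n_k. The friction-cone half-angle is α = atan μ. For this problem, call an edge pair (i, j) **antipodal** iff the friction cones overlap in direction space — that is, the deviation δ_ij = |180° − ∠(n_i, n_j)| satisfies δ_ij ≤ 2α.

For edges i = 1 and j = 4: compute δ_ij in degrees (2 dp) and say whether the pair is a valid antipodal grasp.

δ = 34.19°, valid

α = atan 0.75 = 36.87°;  2α = 73.74°
edge 1: e_1 = (-1.56, +0.50);  n_1 = (+0.3052, +0.9523)
edge 4: e_4 = (+4.10, -5.24);  n_4 = (-0.7876, -0.6162)
∠(n_1, n_4) = 145.81°
δ = |180° − 145.81°| = 34.19°
34.19° ≤ 2α = 73.74°  →  valid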